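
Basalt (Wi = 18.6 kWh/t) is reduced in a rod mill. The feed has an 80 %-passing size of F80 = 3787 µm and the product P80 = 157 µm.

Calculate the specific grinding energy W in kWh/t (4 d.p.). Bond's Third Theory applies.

Bond:  W = 10 Wi (1/√P − 1/√F)
1/√157 = 0.079809;  1/√3787 = 0.016250
W = 10·18.6·(0.079809 − 0.016250) = 11.8219 kWh/t

W = 11.8219 kWh/t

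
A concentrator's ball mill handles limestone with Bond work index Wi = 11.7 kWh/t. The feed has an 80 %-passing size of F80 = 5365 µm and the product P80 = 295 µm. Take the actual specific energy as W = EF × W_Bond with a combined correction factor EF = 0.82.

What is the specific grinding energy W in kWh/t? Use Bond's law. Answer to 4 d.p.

W = 10·Wi·(P80^(-½) − F80^(-½))
1/√295 = 0.058222;  1/√5365 = 0.013653
W = 10·11.7·(0.058222 − 0.013653) = 5.2147 kWh/t
With EF = 0.82: W = 5.2147·0.82 = 4.2760 kWh/t

W = 4.2760 kWh/t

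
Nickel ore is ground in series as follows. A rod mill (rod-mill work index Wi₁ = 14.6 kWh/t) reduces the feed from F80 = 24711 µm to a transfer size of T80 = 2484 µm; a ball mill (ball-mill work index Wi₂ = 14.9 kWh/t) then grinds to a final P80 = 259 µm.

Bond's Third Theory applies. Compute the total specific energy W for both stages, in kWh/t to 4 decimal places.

W = 8.2694 kWh/t

W = 10 Wi (P80^-0.5 − F80^-0.5)
Stage 1 (24711→2484 µm, Wi₁=14.6): W₁ = 10·14.6·(0.020064 − 0.006361) = 2.0006 kWh/t
Stage 2 (2484→259 µm, Wi₂=14.9): W₂ = 10·14.9·(0.062137 − 0.020064) = 6.2688 kWh/t
W = W₁ + W₂ = 2.0006 + 6.2688 = 8.2694 kWh/t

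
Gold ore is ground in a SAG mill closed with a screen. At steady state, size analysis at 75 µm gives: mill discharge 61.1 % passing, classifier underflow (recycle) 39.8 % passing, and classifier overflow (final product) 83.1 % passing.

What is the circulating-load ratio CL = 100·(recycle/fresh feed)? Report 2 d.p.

CL = 103.29 %

Balance %-passing 75 µm (r = R/F):
(1+r)d = ru + o → r = (o−d)/(d−u)
r = (83.1 − 61.1)/(61.1 − 39.8) = 22.0/21.3 = 1.0329
CL = 100·r = 103.29 %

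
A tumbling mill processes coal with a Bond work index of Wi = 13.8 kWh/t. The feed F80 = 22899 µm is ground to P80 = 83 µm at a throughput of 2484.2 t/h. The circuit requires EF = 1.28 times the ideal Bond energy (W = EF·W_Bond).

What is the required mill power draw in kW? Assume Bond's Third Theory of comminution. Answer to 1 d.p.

W = 10 Wi (P80^-0.5 − F80^-0.5)
W = 10·13.8·(1/√83 − 1/√22899) = 10·13.8·(0.103156) = 14.2355 kWh/t
W_actual = 1.28 × 14.2355 = 18.2215 kWh/t
P_mill = W·ṁ = 18.2215·2484.2 = 45265.8 kW

P = 45265.8 kW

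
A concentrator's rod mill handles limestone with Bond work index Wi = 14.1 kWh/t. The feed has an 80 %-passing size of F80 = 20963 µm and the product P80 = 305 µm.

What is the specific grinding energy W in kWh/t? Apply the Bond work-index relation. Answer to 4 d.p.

W = 10·Wi·(P80^(-½) − F80^(-½))
1/√305 = 0.057260;  1/√20963 = 0.006907
W = 10·14.1·(0.057260 − 0.006907) = 7.0998 kWh/t

W = 7.0998 kWh/t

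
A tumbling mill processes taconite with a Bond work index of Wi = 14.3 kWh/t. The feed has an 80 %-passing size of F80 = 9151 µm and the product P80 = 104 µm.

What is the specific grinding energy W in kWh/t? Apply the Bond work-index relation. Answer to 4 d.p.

W = 12.5274 kWh/t

W = 10 Wi / √P80 − 10 Wi / √F80
1/√104 = 0.098058;  1/√9151 = 0.010454
W = 10·14.3·(0.098058 − 0.010454) = 12.5274 kWh/t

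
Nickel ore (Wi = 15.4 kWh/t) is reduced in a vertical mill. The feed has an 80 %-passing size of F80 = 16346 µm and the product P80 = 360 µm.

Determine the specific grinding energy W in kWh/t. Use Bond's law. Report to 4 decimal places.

W = 10·Wi·(P80^(-½) − F80^(-½))
1/√360 = 0.052705;  1/√16346 = 0.007822
W = 10·15.4·(0.052705 − 0.007822) = 6.9120 kWh/t

W = 6.9120 kWh/t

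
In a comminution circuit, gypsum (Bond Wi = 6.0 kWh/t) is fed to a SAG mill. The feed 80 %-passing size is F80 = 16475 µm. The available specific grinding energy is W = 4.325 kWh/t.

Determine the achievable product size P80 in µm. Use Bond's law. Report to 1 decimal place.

Bond:  W = 10 Wi (1/√P − 1/√F)
⇒ 1/√P80 = W/(10 Wi) + 1/√F80
  = 4.3250/(10·6.0) + 1/√16475 = 0.072083 + 0.007791 = 0.079874
P80 = (1/0.079874)² = 12.5197² = 156.74 µm

P80 = 156.7 µm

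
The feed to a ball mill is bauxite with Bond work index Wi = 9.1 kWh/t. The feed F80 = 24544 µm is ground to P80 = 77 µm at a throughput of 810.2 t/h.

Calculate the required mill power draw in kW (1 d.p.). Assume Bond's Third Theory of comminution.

W = 10·Wi·(P80^(-½) − F80^(-½))
W = 10·9.1·(1/√77 − 1/√24544) = 10·9.1·(0.107578) = 9.7896 kWh/t
P = W·T = 9.7896·810.2 = 7931.5 kW

P = 7931.5 kW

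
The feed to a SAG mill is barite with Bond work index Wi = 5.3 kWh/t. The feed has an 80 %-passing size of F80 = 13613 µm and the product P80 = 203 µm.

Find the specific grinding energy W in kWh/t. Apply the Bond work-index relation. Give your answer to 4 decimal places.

W = 10·Wi·[P80^(−½) − F80^(−½)]
1/√203 = 0.070186;  1/√13613 = 0.008571
W = 10·5.3·(0.070186 − 0.008571) = 3.2656 kWh/t

W = 3.2656 kWh/t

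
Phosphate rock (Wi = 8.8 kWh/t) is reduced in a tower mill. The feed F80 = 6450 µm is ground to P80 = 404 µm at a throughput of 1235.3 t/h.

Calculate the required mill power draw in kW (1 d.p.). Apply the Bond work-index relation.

P = 4054.8 kW

Bond: W = 10·Wi·(1/√P80 − 1/√F80)
W = 10·8.8·(1/√404 − 1/√6450) = 10·8.8·(0.037300) = 3.2824 kWh/t
Power = W × throughput = 3.2824 kWh/t × 1235.3 t/h = 4054.8 kW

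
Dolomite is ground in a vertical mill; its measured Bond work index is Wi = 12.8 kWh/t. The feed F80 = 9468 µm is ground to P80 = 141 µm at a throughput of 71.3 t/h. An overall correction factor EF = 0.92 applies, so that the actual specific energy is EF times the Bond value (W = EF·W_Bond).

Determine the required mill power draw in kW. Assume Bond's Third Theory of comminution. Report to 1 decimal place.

P = 620.8 kW

W = 10 Wi / √P80 − 10 Wi / √F80
W = 10·12.8·(1/√141 − 1/√9468) = 10·12.8·(0.073938) = 9.4641 kWh/t
Corrected W = EF·W_Bond = 0.92·9.4641 = 8.7069 kWh/t
P_mill = W·ṁ = 8.7069·71.3 = 620.8 kW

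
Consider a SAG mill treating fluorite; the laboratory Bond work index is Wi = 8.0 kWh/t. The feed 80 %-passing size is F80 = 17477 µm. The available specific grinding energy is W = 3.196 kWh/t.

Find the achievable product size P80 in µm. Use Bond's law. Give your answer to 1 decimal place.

W_Bond = 10·Wi·(1/√P₈₀ − 1/√F₈₀)
⇒ 1/√P80 = W/(10·Wi) + 1/√F80
  = 3.1960/(10·8.0) + 1/√17477 = 0.039950 + 0.007564 = 0.047514
P80 = (1/0.047514)² = 21.0463² = 442.95 µm

P80 = 442.9 µm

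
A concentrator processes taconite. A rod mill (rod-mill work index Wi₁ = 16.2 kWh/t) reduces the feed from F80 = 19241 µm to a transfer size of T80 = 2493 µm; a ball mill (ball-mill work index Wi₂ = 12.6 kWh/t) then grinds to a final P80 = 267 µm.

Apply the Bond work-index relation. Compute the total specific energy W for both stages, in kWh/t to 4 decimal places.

W = 10 Wi (1/√P80 − 1/√F80)  [Bond]
Stage 1 (19241→2493 µm, Wi₁=16.2): W₁ = 10·16.2·(0.020028 − 0.007209) = 2.0767 kWh/t
Stage 2 (2493→267 µm, Wi₂=12.6): W₂ = 10·12.6·(0.061199 − 0.020028) = 5.1875 kWh/t
W = W₁ + W₂ = 2.0767 + 5.1875 = 7.2642 kWh/t

W = 7.2642 kWh/t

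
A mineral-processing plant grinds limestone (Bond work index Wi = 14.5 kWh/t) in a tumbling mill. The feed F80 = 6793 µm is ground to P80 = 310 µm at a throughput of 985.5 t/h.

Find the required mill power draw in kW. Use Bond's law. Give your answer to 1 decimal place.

Bond:  W = 10 Wi (1/√P − 1/√F)
W = 10·14.5·(1/√310 − 1/√6793) = 10·14.5·(0.044663) = 6.4762 kWh/t
Mill draw = 6.4762 × 985.5 = 6382.3 kW

P = 6382.3 kW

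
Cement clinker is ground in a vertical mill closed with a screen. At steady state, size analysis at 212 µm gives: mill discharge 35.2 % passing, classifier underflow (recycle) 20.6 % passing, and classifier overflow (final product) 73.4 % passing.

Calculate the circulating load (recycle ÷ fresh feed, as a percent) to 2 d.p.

Two-product formula at 212 µm:
(1+r)·d = r·u + o ⇒ r = (o−d)/(d−u)
r = (73.4 − 35.2)/(35.2 − 20.6) = 38.2/14.6 = 2.6164
CL = 100·r = 261.64 %

CL = 261.64 %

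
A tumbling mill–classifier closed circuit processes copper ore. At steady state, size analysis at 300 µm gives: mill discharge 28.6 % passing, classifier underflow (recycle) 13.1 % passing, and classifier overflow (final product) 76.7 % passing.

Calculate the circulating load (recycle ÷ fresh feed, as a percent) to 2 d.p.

CL = 310.32 %

Mass balance on the −300 µm fraction:
Fd + Rd = Ru + Fo ⇒ R/F = (o−d)/(d−u)
r = (76.7 − 28.6)/(28.6 − 13.1) = 48.1/15.5 = 3.1032
CL = 100·r = 310.32 %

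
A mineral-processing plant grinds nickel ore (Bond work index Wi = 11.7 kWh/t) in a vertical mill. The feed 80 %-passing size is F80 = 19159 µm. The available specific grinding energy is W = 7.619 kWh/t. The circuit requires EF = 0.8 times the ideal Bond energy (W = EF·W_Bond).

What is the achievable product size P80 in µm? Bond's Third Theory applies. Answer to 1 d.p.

Bond: W = 10·Wi·(1/√P80 − 1/√F80)
W_Bond = W / EF = 7.619 / 0.8 = 9.5237 kWh/t
⇒ 1/√P80 = W_Bond/(10 Wi) + 1/√F80
  = 9.5237/(10·11.7) + 1/√19159 = 0.081400 + 0.007225 = 0.088624
P80 = (1/0.088624)² = 11.2836² = 127.32 µm

P80 = 127.3 µm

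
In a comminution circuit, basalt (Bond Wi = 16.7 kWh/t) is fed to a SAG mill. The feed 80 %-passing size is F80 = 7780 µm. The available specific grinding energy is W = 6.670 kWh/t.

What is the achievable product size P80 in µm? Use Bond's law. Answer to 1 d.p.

W = 10 Wi (P80^-0.5 − F80^-0.5)
⇒ 1/√P80 = W/(10 Wi) + 1/√F80
  = 6.6700/(10·16.7) + 1/√7780 = 0.039940 + 0.011337 = 0.051277
P80 = (1/0.051277)² = 19.5018² = 380.32 µm

P80 = 380.3 µm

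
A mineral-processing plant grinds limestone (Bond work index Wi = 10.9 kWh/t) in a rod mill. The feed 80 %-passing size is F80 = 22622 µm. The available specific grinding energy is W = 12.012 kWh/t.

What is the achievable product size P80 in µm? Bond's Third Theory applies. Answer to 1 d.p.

P80 = 73.2 µm

W_Bond = 10·Wi·(1/√P₈₀ − 1/√F₈₀)
P80^(−½) = W/(10 Wi) + F80^(−½)
  = 12.0120/(10·10.9) + 1/√22622 = 0.110202 + 0.006649 = 0.116851
P80 = (1/0.116851)² = 8.5579² = 73.24 µm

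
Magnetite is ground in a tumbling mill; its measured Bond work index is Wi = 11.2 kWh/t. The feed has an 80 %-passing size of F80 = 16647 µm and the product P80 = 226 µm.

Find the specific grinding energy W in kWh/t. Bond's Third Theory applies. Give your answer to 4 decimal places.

W = 6.5821 kWh/t

Bond: W = 10·Wi·(1/√P80 − 1/√F80)
1/√226 = 0.066519;  1/√16647 = 0.007751
W = 10·11.2·(0.066519 − 0.007751) = 6.5821 kWh/t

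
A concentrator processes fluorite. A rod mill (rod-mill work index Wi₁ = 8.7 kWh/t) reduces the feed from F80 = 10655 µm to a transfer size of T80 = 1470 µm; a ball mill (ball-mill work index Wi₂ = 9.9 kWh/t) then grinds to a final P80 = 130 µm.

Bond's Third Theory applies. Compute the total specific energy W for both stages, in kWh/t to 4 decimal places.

W = 10·Wi·(P80^(-½) − F80^(-½))
Stage 1 (10655→1470 µm, Wi₁=8.7): W₁ = 10·8.7·(0.026082 − 0.009688) = 1.4263 kWh/t
Stage 2 (1470→130 µm, Wi₂=9.9): W₂ = 10·9.9·(0.087706 − 0.026082) = 6.1008 kWh/t
W = W₁ + W₂ = 1.4263 + 6.1008 = 7.5271 kWh/t

W = 7.5271 kWh/t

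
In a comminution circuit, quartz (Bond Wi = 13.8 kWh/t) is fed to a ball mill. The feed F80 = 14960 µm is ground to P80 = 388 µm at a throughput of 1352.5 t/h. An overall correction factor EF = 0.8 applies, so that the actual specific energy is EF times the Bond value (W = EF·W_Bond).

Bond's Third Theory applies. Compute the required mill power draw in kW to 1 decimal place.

W = 10 Wi / √P80 − 10 Wi / √F80
W = 10·13.8·(1/√388 − 1/√14960) = 10·13.8·(0.042591) = 5.8776 kWh/t
W_actual = 0.8 × 5.8776 = 4.7021 kWh/t
P = W·T = 4.7021·1352.5 = 6359.6 kW

P = 6359.6 kW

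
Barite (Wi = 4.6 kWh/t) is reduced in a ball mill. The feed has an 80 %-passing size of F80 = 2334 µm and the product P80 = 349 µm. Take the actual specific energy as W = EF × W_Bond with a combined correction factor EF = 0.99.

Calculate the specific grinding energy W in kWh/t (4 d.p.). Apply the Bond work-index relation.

W = 10·Wi·[P80^(−½) − F80^(−½)]
1/√349 = 0.053529;  1/√2334 = 0.020699
W = 10·4.6·(0.053529 − 0.020699) = 1.5102 kWh/t
With EF = 0.99: W = 1.5102·0.99 = 1.4951 kWh/t

W = 1.4951 kWh/t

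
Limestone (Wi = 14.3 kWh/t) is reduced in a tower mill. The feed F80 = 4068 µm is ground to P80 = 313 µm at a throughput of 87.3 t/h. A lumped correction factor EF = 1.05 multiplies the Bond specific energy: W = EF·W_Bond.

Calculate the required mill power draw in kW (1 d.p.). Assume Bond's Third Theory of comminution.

W = 10 Wi (P80^-0.5 − F80^-0.5)
W = 10·14.3·(1/√313 − 1/√4068) = 10·14.3·(0.040845) = 5.8408 kWh/t
With EF = 1.05: W = 5.8408·1.05 = 6.1328 kWh/t
P_mill = W·ṁ = 6.1328·87.3 = 535.4 kW

P = 535.4 kW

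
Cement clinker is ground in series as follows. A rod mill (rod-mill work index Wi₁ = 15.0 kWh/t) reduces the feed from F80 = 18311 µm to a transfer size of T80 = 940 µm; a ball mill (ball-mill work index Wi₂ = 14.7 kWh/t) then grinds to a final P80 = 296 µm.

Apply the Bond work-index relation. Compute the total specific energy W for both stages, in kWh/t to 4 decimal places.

W = 7.5336 kWh/t

W_Bond = 10·Wi·(1/√P₈₀ − 1/√F₈₀)
Stage 1 (18311→940 µm, Wi₁=15.0): W₁ = 10·15.0·(0.032616 − 0.007390) = 3.7840 kWh/t
Stage 2 (940→296 µm, Wi₂=14.7): W₂ = 10·14.7·(0.058124 − 0.032616) = 3.7496 kWh/t
W = W₁ + W₂ = 3.7840 + 3.7496 = 7.5336 kWh/t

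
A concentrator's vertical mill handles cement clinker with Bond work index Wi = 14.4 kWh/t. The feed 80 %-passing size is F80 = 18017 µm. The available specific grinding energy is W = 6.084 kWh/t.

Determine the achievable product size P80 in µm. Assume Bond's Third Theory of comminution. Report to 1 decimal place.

P80 = 404.8 µm

Bond: W = 10·Wi·(1/√P80 − 1/√F80)
P80^-0.5 = F80^-0.5 + W/(10 Wi)
  = 6.0840/(10·14.4) + 1/√18017 = 0.042250 + 0.007450 = 0.049700
P80 = (1/0.049700)² = 20.1207² = 404.84 µm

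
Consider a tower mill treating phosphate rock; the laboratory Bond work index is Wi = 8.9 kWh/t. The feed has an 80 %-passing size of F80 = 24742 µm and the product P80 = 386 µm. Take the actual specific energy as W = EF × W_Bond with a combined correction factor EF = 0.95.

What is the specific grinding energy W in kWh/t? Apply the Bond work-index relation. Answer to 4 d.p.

W = 10·Wi·[P80^(−½) − F80^(−½)]
1/√386 = 0.050899;  1/√24742 = 0.006357
W = 10·8.9·(0.050899 − 0.006357) = 3.9642 kWh/t
Corrected W = EF·W_Bond = 0.95·3.9642 = 3.7660 kWh/t

W = 3.7660 kWh/t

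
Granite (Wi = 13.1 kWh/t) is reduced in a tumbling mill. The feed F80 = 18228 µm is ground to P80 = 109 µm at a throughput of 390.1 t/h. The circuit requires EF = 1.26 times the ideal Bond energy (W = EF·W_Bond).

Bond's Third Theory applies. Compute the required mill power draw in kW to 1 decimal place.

P = 5690.5 kW

W = 10·Wi·(P80^(-½) − F80^(-½))
W = 10·13.1·(1/√109 − 1/√18228) = 10·13.1·(0.088376) = 11.5772 kWh/t
With EF = 1.26: W = 11.5772·1.26 = 14.5873 kWh/t
P_mill = W·ṁ = 14.5873·390.1 = 5690.5 kW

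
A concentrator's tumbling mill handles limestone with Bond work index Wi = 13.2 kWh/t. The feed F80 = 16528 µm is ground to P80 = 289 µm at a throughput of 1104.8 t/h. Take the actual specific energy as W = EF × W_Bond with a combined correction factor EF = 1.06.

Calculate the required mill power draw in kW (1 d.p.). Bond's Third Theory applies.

Bond:  W = 10 Wi (1/√P − 1/√F)
W = 10·13.2·(1/√289 − 1/√16528) = 10·13.2·(0.051045) = 6.7380 kWh/t
W_actual = 1.06 × 6.7380 = 7.1422 kWh/t
P_mill = W·ṁ = 7.1422·1104.8 = 7890.7 kW

P = 7890.7 kW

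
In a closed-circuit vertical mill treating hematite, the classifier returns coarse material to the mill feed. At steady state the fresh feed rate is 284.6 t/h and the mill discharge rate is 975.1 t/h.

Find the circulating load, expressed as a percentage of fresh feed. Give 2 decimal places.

CL = 242.62 %

Steady state: M = F + R.
R = M − F = 975.1 − 284.6 = 690.5 t/h
CL = 100·R/F = 100·690.5/284.6 = 242.62 %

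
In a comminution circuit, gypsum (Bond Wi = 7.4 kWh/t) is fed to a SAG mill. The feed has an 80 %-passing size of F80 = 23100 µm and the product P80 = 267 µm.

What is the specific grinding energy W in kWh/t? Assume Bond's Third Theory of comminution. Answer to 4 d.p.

W = 4.0418 kWh/t

W_Bond = 10·Wi·(1/√P₈₀ − 1/√F₈₀)
1/√267 = 0.061199;  1/√23100 = 0.006580
W = 10·7.4·(0.061199 − 0.006580) = 4.0418 kWh/t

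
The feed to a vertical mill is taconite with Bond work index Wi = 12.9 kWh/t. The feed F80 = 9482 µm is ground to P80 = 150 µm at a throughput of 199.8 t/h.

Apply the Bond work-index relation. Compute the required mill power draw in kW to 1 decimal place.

P = 1839.8 kW

W = 10·Wi·(P80^(-½) − F80^(-½))
W = 10·12.9·(1/√150 − 1/√9482) = 10·12.9·(0.071380) = 9.2080 kWh/t
P_mill = W·ṁ = 9.2080·199.8 = 1839.8 kW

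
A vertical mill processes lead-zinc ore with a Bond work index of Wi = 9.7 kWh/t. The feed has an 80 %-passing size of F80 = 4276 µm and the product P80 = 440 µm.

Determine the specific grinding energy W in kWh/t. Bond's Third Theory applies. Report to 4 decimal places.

W = 10 Wi / √P80 − 10 Wi / √F80
1/√440 = 0.047673;  1/√4276 = 0.015293
W = 10·9.7·(0.047673 − 0.015293) = 3.1409 kWh/t

W = 3.1409 kWh/t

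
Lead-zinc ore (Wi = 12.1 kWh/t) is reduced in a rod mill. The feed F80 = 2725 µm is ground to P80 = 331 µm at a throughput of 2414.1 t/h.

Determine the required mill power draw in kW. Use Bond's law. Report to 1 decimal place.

P = 10459.9 kW

Bond:  W = 10 Wi (1/√P − 1/√F)
W = 10·12.1·(1/√331 − 1/√2725) = 10·12.1·(0.035808) = 4.3328 kWh/t
P_mill = W·ṁ = 4.3328·2414.1 = 10459.9 kW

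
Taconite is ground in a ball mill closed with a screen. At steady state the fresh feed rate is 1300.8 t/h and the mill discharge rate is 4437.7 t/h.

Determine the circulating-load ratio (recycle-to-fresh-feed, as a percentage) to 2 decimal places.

CL = 241.15 %

M = F + R at steady state, so:
R = M − F = 4437.7 − 1300.8 = 3136.9 t/h
CL = 100·R/F = 100·3136.9/1300.8 = 241.15 %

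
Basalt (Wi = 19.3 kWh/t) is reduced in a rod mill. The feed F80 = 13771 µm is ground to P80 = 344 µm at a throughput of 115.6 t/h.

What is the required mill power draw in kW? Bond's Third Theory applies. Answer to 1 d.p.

P = 1012.8 kW

W = 10·Wi·[P80^(−½) − F80^(−½)]
W = 10·19.3·(1/√344 − 1/√13771) = 10·19.3·(0.045395) = 8.7612 kWh/t
Mill draw = 8.7612 × 115.6 = 1012.8 kW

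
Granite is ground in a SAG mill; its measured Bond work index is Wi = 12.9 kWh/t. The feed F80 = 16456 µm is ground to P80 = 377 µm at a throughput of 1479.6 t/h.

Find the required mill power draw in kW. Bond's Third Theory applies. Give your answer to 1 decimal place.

P = 8342.3 kW

W = 10·Wi·[P80^(−½) − F80^(−½)]
W = 10·12.9·(1/√377 − 1/√16456) = 10·12.9·(0.043707) = 5.6382 kWh/t
Power = W × throughput = 5.6382 kWh/t × 1479.6 t/h = 8342.3 kW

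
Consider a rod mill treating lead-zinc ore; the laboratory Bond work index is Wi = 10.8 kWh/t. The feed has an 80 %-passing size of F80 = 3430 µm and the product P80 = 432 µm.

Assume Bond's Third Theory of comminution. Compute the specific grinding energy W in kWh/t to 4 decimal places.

W = 3.3521 kWh/t

Bond:  W = 10 Wi (1/√P − 1/√F)
1/√432 = 0.048113;  1/√3430 = 0.017075
W = 10·10.8·(0.048113 − 0.017075) = 3.3521 kWh/t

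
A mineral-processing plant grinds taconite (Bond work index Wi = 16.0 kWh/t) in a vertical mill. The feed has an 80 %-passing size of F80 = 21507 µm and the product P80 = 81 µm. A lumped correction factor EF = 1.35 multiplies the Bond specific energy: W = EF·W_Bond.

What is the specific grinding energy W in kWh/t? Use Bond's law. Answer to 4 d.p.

W = 22.5271 kWh/t

W = 10 Wi (P80^-0.5 − F80^-0.5)
1/√81 = 0.111111;  1/√21507 = 0.006819
W = 10·16.0·(0.111111 − 0.006819) = 16.6868 kWh/t
Corrected W = EF·W_Bond = 1.35·16.6868 = 22.5271 kWh/t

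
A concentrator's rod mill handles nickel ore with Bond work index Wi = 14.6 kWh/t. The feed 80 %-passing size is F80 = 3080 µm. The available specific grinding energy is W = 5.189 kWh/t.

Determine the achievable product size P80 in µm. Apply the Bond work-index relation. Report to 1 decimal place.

Bond:  W = 10 Wi (1/√P − 1/√F)
P80^-0.5 = F80^-0.5 + W/(10 Wi)
  = 5.1890/(10·14.6) + 1/√3080 = 0.035541 + 0.018019 = 0.053560
P80 = (1/0.053560)² = 18.6707² = 348.60 µm

P80 = 348.6 µm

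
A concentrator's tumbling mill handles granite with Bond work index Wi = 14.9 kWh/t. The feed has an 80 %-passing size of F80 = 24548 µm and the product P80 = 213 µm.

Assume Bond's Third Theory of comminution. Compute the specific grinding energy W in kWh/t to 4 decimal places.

W = 9.2583 kWh/t

W_Bond = 10·Wi·(1/√P₈₀ − 1/√F₈₀)
1/√213 = 0.068519;  1/√24548 = 0.006383
W = 10·14.9·(0.068519 − 0.006383) = 9.2583 kWh/t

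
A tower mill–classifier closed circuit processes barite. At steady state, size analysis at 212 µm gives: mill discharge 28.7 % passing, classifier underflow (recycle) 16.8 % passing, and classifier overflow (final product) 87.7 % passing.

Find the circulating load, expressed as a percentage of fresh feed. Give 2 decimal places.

Classifier node, passing 212 µm:
Fd + Rd = Ru + Fo ⇒ R/F = (o−d)/(d−u)
r = (87.7 − 28.7)/(28.7 − 16.8) = 59.0/11.9 = 4.9580
CL = 100·r = 495.80 %

CL = 495.80 %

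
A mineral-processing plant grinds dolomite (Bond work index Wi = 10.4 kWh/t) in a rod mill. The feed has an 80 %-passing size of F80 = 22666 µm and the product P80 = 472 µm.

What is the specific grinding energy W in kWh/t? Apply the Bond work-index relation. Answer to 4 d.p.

W = 10 Wi (1/√P80 − 1/√F80)  [Bond]
1/√472 = 0.046029;  1/√22666 = 0.006642
W = 10·10.4·(0.046029 − 0.006642) = 4.0962 kWh/t

W = 4.0962 kWh/t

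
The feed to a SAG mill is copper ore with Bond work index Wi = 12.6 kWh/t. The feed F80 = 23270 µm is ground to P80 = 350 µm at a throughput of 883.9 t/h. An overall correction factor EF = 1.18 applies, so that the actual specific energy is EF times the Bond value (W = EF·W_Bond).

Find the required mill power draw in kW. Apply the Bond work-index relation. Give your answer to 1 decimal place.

P = 6163.1 kW

W = 10 Wi (P80^-0.5 − F80^-0.5)
W = 10·12.6·(1/√350 − 1/√23270) = 10·12.6·(0.046897) = 5.9090 kWh/t
Corrected W = EF·W_Bond = 1.18·5.9090 = 6.9726 kWh/t
P_mill = W·ṁ = 6.9726·883.9 = 6163.1 kW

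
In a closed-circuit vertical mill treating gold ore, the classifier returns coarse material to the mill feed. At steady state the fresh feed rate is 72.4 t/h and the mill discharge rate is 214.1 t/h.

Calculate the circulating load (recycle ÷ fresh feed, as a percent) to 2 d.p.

Discharge = new feed + return, hence
R = M − F = 214.1 − 72.4 = 141.7 t/h
CL = 100·R/F = 100·141.7/72.4 = 195.72 %

CL = 195.72 %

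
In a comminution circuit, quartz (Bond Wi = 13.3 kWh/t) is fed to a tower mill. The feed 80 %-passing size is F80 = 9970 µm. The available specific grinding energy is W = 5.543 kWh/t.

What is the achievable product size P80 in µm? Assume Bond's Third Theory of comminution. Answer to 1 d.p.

W = 10 Wi (1/√P80 − 1/√F80)  [Bond]
⇒ 1/√P80 = W/(10·Wi) + 1/√F80
  = 5.5430/(10·13.3) + 1/√9970 = 0.041677 + 0.010015 = 0.051692
P80 = (1/0.051692)² = 19.3455² = 374.25 µm

P80 = 374.2 µm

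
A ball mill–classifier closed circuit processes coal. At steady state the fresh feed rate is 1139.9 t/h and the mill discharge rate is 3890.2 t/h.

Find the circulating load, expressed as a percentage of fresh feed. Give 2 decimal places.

CL = 241.28 %

Mill node: discharge = fresh + recycle.
R = M − F = 3890.2 − 1139.9 = 2750.3 t/h
CL = 100·R/F = 100·2750.3/1139.9 = 241.28 %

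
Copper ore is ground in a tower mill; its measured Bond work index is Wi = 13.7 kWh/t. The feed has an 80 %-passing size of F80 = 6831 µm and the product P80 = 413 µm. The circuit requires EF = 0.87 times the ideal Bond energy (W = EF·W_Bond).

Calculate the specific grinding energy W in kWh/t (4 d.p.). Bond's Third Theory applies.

W = 4.4228 kWh/t

W = 10 Wi (P80^-0.5 − F80^-0.5)
1/√413 = 0.049207;  1/√6831 = 0.012099
W = 10·13.7·(0.049207 − 0.012099) = 5.0837 kWh/t
Corrected W = EF·W_Bond = 0.87·5.0837 = 4.4228 kWh/t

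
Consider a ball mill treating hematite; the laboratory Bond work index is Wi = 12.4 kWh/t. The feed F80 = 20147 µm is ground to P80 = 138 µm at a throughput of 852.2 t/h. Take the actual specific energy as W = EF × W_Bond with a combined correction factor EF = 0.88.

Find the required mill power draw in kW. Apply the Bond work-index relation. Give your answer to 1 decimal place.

P = 7260.9 kW

W = 10 Wi / √P80 − 10 Wi / √F80
W = 10·12.4·(1/√138 − 1/√20147) = 10·12.4·(0.078080) = 9.6820 kWh/t
Corrected W = EF·W_Bond = 0.88·9.6820 = 8.5201 kWh/t
P_mill = W·ṁ = 8.5201·852.2 = 7260.9 kW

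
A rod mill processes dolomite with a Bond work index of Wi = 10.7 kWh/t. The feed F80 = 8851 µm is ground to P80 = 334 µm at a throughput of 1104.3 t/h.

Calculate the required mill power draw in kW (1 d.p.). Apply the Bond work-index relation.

P = 5209.5 kW

W = 10 Wi (P80^-0.5 − F80^-0.5)
W = 10·10.7·(1/√334 − 1/√8851) = 10·10.7·(0.044088) = 4.7174 kWh/t
P = W·T = 4.7174·1104.3 = 5209.5 kW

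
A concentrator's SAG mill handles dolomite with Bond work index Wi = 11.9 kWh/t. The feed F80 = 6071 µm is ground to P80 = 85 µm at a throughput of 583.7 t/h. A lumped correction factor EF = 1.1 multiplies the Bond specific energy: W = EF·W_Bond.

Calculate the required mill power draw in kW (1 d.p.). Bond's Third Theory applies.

W = 10 Wi (1/√P80 − 1/√F80)  [Bond]
W = 10·11.9·(1/√85 − 1/√6071) = 10·11.9·(0.095631) = 11.3801 kWh/t
Corrected W = EF·W_Bond = 1.1·11.3801 = 12.5181 kWh/t
P = W·T = 12.5181·583.7 = 7306.8 kW

P = 7306.8 kW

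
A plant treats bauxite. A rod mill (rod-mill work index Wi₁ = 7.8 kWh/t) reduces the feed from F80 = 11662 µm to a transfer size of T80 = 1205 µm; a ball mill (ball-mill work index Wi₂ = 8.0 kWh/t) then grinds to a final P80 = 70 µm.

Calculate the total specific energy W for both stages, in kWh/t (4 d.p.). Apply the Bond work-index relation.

W = 8.7819 kWh/t

W = 10·Wi·(P80^(-½) − F80^(-½))
Stage 1 (11662→1205 µm, Wi₁=7.8): W₁ = 10·7.8·(0.028808 − 0.009260) = 1.5247 kWh/t
Stage 2 (1205→70 µm, Wi₂=8.0): W₂ = 10·8.0·(0.119523 − 0.028808) = 7.2572 kWh/t
W = W₁ + W₂ = 1.5247 + 7.2572 = 8.7819 kWh/t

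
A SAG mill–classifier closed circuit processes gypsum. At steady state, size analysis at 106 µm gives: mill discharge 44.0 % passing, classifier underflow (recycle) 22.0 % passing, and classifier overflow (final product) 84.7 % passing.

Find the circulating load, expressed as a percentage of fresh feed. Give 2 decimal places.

CL = 185.00 %

Let r = R/F. Size balance at 106 µm:
(1+r)·d = r·u + o ⇒ r = (o−d)/(d−u)
r = (84.7 − 44.0)/(44.0 − 22.0) = 40.7/22.0 = 1.8500
CL = 100·r = 185.00 %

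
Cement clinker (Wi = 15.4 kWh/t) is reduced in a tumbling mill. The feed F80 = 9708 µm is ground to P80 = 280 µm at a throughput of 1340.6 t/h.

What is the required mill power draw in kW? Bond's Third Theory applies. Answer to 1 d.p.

P = 10242.5 kW

Bond: W = 10·Wi·(1/√P80 − 1/√F80)
W = 10·15.4·(1/√280 − 1/√9708) = 10·15.4·(0.049612) = 7.6403 kWh/t
P_mill = W·ṁ = 7.6403·1340.6 = 10242.5 kW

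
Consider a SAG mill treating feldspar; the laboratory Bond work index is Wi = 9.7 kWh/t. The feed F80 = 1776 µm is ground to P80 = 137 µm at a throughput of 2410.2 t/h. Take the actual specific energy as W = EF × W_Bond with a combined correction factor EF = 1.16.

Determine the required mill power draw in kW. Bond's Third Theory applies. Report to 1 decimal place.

W = 10 Wi / √P80 − 10 Wi / √F80
W = 10·9.7·(1/√137 − 1/√1776) = 10·9.7·(0.061707) = 5.9856 kWh/t
Corrected W = EF·W_Bond = 1.16·5.9856 = 6.9433 kWh/t
P_mill = W·ṁ = 6.9433·2410.2 = 16734.6 kW

P = 16734.6 kW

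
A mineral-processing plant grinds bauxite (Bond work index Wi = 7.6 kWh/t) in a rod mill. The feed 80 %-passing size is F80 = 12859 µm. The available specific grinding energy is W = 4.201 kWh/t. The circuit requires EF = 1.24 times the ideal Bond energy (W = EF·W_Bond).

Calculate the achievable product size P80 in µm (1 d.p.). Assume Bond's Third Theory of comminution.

Bond:  W = 10 Wi (1/√P − 1/√F)
W_Bond = W / EF = 4.201 / 1.24 = 3.3879 kWh/t
⇒ 1/√P80 = W_Bond/(10·Wi) + 1/√F80
  = 3.3879/(10·7.6) + 1/√12859 = 0.044578 + 0.008819 = 0.053396
P80 = (1/0.053396)² = 18.7279² = 350.74 µm

P80 = 350.7 µm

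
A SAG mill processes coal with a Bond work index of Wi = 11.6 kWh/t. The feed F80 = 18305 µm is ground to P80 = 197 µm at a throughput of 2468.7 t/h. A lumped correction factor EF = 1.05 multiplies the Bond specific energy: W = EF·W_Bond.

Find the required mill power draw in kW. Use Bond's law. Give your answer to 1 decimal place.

P = 19200.7 kW

W = 10·Wi·(P80^(-½) − F80^(-½))
W = 10·11.6·(1/√197 − 1/√18305) = 10·11.6·(0.063856) = 7.4073 kWh/t
With EF = 1.05: W = 7.4073·1.05 = 7.7776 kWh/t
Power = W × throughput = 7.7776 kWh/t × 2468.7 t/h = 19200.7 kW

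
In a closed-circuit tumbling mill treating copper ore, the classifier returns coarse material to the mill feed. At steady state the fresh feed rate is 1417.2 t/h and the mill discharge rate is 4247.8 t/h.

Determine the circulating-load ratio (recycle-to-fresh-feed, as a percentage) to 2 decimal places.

CL = 199.73 %

Mill node: discharge = fresh + recycle.
R = M − F = 4247.8 − 1417.2 = 2830.6 t/h
CL = 100·R/F = 100·2830.6/1417.2 = 199.73 %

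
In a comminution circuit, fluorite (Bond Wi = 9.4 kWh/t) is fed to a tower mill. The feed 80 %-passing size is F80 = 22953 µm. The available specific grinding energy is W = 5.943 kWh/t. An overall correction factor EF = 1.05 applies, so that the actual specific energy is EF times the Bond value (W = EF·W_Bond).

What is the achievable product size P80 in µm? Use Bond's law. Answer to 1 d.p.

W = 10·Wi·(P80^(-½) − F80^(-½))
W_Bond = W / EF = 5.943 / 1.05 = 5.6600 kWh/t
1/√P80 = 1/√F80 + W_Bond/(10·Wi)
  = 5.6600/(10·9.4) + 1/√22953 = 0.060213 + 0.006601 = 0.066813
P80 = (1/0.066813)² = 14.9671² = 224.01 µm

P80 = 224.0 µm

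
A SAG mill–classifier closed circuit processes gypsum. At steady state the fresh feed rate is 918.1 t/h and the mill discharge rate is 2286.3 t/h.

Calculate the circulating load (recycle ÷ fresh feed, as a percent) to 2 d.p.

CL = 149.03 %

M = F + R at steady state, so:
R = M − F = 2286.3 − 918.1 = 1368.2 t/h
CL = 100·R/F = 100·1368.2/918.1 = 149.03 %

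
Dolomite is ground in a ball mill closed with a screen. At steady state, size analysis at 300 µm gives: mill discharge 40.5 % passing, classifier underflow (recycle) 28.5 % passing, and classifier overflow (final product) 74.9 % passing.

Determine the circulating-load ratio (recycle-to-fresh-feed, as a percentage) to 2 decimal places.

CL = 286.67 %

Mass balance on the −300 µm fraction:
(1+r)·d = r·u + o ⇒ r = (o−d)/(d−u)
r = (74.9 − 40.5)/(40.5 − 28.5) = 34.4/12.0 = 2.8667
CL = 100·r = 286.67 %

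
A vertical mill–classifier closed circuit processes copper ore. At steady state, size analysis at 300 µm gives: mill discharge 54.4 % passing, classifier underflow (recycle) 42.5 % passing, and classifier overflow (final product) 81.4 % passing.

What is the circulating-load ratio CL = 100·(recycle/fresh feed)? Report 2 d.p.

Two-product formula at 300 µm:
(1+r)d = ru + o → r = (o−d)/(d−u)
r = (81.4 − 54.4)/(54.4 − 42.5) = 27.0/11.9 = 2.2689
CL = 100·r = 226.89 %

CL = 226.89 %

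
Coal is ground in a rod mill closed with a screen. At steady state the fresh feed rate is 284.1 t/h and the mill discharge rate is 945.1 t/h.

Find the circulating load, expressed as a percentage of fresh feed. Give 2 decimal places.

CL = 232.66 %

Discharge = new feed + return, hence
R = M − F = 945.1 − 284.1 = 661.0 t/h
CL = 100·R/F = 100·661.0/284.1 = 232.66 %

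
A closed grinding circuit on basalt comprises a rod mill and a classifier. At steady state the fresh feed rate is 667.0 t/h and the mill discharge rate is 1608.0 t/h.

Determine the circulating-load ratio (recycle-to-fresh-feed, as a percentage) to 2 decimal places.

M = F + R at steady state, so:
R = M − F = 1608.0 − 667.0 = 941.0 t/h
CL = 100·R/F = 100·941.0/667.0 = 141.08 %

CL = 141.08 %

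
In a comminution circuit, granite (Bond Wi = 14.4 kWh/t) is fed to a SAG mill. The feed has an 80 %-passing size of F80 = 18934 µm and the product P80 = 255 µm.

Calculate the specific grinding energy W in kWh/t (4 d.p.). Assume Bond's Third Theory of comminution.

W = 7.9711 kWh/t

Bond:  W = 10 Wi (1/√P − 1/√F)
1/√255 = 0.062622;  1/√18934 = 0.007267
W = 10·14.4·(0.062622 − 0.007267) = 7.9711 kWh/t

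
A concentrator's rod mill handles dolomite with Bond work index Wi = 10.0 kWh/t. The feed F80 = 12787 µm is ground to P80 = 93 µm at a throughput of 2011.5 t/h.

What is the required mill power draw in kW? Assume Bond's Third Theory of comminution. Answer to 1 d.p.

W = 10 Wi / √P80 − 10 Wi / √F80
W = 10·10.0·(1/√93 − 1/√12787) = 10·10.0·(0.094852) = 9.4852 kWh/t
Power = W × throughput = 9.4852 kWh/t × 2011.5 t/h = 19079.4 kW

P = 19079.4 kW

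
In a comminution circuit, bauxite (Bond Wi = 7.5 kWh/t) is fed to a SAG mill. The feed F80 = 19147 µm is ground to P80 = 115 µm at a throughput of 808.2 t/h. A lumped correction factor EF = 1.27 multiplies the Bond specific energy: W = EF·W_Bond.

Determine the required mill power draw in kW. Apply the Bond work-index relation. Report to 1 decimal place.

P = 6622.2 kW

Bond:  W = 10 Wi (1/√P − 1/√F)
W = 10·7.5·(1/√115 − 1/√19147) = 10·7.5·(0.086024) = 6.4518 kWh/t
Apply correction: 6.4518 × 1.27 = 8.1937 kWh/t
Mill draw = 8.1937 × 808.2 = 6622.2 kW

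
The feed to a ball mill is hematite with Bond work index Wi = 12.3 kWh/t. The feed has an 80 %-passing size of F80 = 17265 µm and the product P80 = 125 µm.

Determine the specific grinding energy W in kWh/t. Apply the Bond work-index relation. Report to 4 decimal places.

W = 10·Wi·(P80^(-½) − F80^(-½))
1/√125 = 0.089443;  1/√17265 = 0.007611
W = 10·12.3·(0.089443 − 0.007611) = 10.0654 kWh/t

W = 10.0654 kWh/t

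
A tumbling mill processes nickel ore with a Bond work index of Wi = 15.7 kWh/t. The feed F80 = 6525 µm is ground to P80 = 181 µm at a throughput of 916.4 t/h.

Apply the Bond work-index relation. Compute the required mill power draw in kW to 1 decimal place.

P = 8913.0 kW

W = 10·Wi·[P80^(−½) − F80^(−½)]
W = 10·15.7·(1/√181 − 1/√6525) = 10·15.7·(0.061950) = 9.7261 kWh/t
Mill draw = 9.7261 × 916.4 = 8913.0 kW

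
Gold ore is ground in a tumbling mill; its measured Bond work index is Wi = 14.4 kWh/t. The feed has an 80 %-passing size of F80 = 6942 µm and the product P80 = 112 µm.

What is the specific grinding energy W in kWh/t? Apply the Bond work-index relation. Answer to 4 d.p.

W = 11.8784 kWh/t

W = 10 Wi (1/√P80 − 1/√F80)  [Bond]
1/√112 = 0.094491;  1/√6942 = 0.012002
W = 10·14.4·(0.094491 − 0.012002) = 11.8784 kWh/t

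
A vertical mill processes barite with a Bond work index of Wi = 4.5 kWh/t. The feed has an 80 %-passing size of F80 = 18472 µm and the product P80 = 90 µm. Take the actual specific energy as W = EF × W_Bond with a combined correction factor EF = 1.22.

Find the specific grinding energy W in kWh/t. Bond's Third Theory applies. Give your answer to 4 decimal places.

W = 5.3830 kWh/t

W = 10 Wi (1/√P80 − 1/√F80)  [Bond]
1/√90 = 0.105409;  1/√18472 = 0.007358
W = 10·4.5·(0.105409 − 0.007358) = 4.4123 kWh/t
W_actual = 1.22 × 4.4123 = 5.3830 kWh/t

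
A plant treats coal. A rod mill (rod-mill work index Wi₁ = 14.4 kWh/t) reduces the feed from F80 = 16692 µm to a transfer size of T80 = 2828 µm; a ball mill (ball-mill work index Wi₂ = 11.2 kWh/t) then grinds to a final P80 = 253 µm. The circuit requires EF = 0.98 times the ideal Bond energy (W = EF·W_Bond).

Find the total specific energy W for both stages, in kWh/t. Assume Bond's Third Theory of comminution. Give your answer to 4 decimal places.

Bond: W = 10·Wi·(1/√P80 − 1/√F80)
Stage 1 (16692→2828 µm, Wi₁=14.4): W₁ = 10·14.4·(0.018804 − 0.007740) = 1.5933 kWh/t
Stage 2 (2828→253 µm, Wi₂=11.2): W₂ = 10·11.2·(0.062869 − 0.018804) = 4.9353 kWh/t
W = W₁ + W₂ = 1.5933 + 4.9353 = 6.5285 kWh/t
With EF = 0.98: W = 6.5285·0.98 = 6.3980 kWh/t

W = 6.3980 kWh/t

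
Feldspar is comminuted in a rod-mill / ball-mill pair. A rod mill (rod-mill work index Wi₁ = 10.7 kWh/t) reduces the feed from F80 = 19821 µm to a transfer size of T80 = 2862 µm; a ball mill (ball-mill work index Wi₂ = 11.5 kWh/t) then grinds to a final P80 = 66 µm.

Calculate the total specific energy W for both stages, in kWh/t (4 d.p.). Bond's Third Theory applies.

W = 13.2460 kWh/t

W = 10 Wi (P80^-0.5 − F80^-0.5)
Stage 1 (19821→2862 µm, Wi₁=10.7): W₁ = 10·10.7·(0.018692 − 0.007103) = 1.2401 kWh/t
Stage 2 (2862→66 µm, Wi₂=11.5): W₂ = 10·11.5·(0.123091 − 0.018692) = 12.0059 kWh/t
W = W₁ + W₂ = 1.2401 + 12.0059 = 13.2460 kWh/t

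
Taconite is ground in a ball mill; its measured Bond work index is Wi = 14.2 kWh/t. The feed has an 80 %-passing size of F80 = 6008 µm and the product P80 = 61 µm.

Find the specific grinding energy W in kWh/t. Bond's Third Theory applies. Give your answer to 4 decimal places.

Bond: W = 10·Wi·(1/√P80 − 1/√F80)
1/√61 = 0.128037;  1/√6008 = 0.012901
W = 10·14.2·(0.128037 − 0.012901) = 16.3492 kWh/t

W = 16.3492 kWh/t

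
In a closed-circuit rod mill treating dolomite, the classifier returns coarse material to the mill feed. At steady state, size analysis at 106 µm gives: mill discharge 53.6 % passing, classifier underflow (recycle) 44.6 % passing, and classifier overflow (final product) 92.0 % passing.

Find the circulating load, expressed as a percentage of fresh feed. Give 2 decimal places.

CL = 426.67 %

Classifier node, passing 106 µm:
(1+r)d = ru + o → r = (o−d)/(d−u)
r = (92.0 − 53.6)/(53.6 − 44.6) = 38.4/9.0 = 4.2667
CL = 100·r = 426.67 %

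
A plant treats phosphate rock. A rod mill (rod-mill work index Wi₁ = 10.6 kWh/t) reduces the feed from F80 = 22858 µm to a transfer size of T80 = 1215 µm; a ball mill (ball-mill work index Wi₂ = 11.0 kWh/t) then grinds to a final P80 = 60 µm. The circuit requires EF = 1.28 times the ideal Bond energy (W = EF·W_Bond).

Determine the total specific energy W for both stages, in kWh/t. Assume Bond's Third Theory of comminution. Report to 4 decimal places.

W = 10 Wi (1/√P80 − 1/√F80)  [Bond]
Stage 1 (22858→1215 µm, Wi₁=10.6): W₁ = 10·10.6·(0.028689 − 0.006614) = 2.3399 kWh/t
Stage 2 (1215→60 µm, Wi₂=11.0): W₂ = 10·11.0·(0.129099 − 0.028689) = 11.0452 kWh/t
W = W₁ + W₂ = 2.3399 + 11.0452 = 13.3851 kWh/t
Apply correction: 13.3851 × 1.28 = 17.1329 kWh/t

W = 17.1329 kWh/t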